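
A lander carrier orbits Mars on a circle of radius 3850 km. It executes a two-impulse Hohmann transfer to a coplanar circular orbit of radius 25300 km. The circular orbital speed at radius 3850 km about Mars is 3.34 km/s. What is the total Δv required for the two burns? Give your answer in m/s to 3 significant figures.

From the circular-orbit relation v² = μ/r at r = 3850 km: μ = v²r = (3.34)² × 3850 = 42949.1 km³/s².
The Hohmann ellipse has a_t = (r₁ + r₂)/2 = 14575 km.
Circular speed at r₁: v₁ = √(μ/r₁) = √(42949.1/3850) = 3.340 km/s.
Transfer-orbit speed at r₁ (vis-viva): v_p = √[μ(2/r₁ − 1/a_t)] = 4.401 km/s.
First burn Δv₁ = |v_p − v₁| = 1.061 km/s.
Circular speed at r₂: v₂ = √(μ/r₂) = 1.3029 km/s.
Transfer-orbit speed at r₂: v_a = √[μ(2/r₂ − 1/a_t)] = 0.66964 km/s.
Second burn Δv₂ = |v₂ − v_a| = 0.6333 km/s.
Δv = Δv₁ + Δv₂ = 1.061 + 0.6333 = 1.694 km/s.

Δv = 1690 m/s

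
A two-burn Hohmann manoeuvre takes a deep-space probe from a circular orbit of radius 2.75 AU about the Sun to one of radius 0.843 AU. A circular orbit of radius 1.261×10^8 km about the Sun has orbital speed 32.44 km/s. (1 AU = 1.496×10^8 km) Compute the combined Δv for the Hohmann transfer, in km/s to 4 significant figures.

From the circular-orbit relation v² = μ/r at r = 1.261×10^8 km: μ = v²r = (32.44)² × 1.261×10^8 = 1.32702×10^11 km³/s².
In km: r₁ = 2.75 × 1.496×10^8 = 4.114×10^8 km; r₂ = 0.843 × 1.496×10^8 = 1.261128×10^8 km.
Semi-major axis of the transfer orbit: a_t = (4.114×10^8 + 1.261128×10^8)/2 = 2.687564×10^8 km.
Circular speed at r₁: v₁ = √(μ/r₁) = √(1.32702×10^11/4.114×10^8) = 17.960 km/s.
Transfer-orbit speed at r₁ (vis-viva): v_a = √[μ(2/r₁ − 1/a_t)] = 12.303 km/s.
First burn Δv₁ = |v_a − v₁| = 5.657 km/s.
At r₂, v₂ = √(μ/r₂) = 32.438 km/s.
Transfer-orbit speed at r₂: v_p = √[μ(2/r₂ − 1/a_t)] = 40.134 km/s.
Second burn Δv₂ = |v₂ − v_p| = 7.696 km/s.
Total Δv = Δv₁ + Δv₂ = 13.35 km/s.

Δv = 13.35 km/s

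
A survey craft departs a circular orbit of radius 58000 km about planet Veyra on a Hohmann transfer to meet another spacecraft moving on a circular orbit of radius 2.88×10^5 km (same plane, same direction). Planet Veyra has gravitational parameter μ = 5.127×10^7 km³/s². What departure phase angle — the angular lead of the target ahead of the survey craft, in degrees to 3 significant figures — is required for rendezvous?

Transfer-ellipse semi-major axis a_t = (r₁ + r₂)/2 = (58000 + 2.880×10^5)/2 = 1.730×10^5 km.
Transfer time t = π√(a_t³/μ) = 31570 s.
The target's mean motion on its circular orbit is ω₂ = √(μ/r₂³) = 4.633×10^-5 rad/s.
Angle swept by the target during transfer: ω₂·t = 1.4626 rad = 83.80°.
The survey craft traverses 180° on the transfer ellipse, so the target must lead by 180° − 83.80° = 96.2°.

φ = 96.2°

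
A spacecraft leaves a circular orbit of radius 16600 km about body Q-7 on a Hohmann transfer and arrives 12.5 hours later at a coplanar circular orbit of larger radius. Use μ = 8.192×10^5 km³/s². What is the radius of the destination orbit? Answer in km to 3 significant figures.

Transfer time t = 12.5 hours = 45000 s, and t = π√(a_t³/μ).
So a_t = (μ t²/π²)^(1/3) = (8.192×10^5 × (45000)² / π²)^(1/3) = 55187 km.
Since a_t = (r₁ + r₂)/2, r₂ = 2a_t − r₁ = 2×55187 − 16600 = 93774 km.

r₂ = 93800 km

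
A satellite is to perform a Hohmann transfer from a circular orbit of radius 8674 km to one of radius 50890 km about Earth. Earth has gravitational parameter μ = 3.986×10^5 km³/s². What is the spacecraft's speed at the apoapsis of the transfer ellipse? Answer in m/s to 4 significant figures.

Transfer-ellipse semi-major axis a_t = (r₁ + r₂)/2 = (8674 + 50890)/2 = 29782 km.
At apoapsis, r = 50890 km.
From the vis-viva equation, v = √[μ(2/r − 1/a_t)] = 1.510 km/s.

v = 1510 m/s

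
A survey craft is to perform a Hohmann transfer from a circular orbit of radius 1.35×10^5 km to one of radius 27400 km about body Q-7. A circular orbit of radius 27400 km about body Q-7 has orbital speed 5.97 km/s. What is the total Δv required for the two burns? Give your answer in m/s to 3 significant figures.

From the circular-orbit relation v² = μ/r at r = 27400 km: μ = v²r = (5.97)² × 27400 = 9.76561×10^5 km³/s².
The Hohmann ellipse has a_t = (r₁ + r₂)/2 = 81200 km.
Circular speed at r₁: v₁ = √(μ/r₁) = √(9.76561×10^5/1.350×10^5) = 2.6896 km/s.
Transfer-orbit speed at r₁ (v² = μ(2/r − 1/a)): v_a = √[μ(2/r₁ − 1/a_t)] = 1.5624 km/s.
First burn Δv₁ = |v_a − v₁| = 1.127 km/s.
Circular speed at r₂: v₂ = √(μ/r₂) = 5.970 km/s.
Transfer-orbit speed at r₂: v_p = √[μ(2/r₂ − 1/a_t)] = 7.698 km/s.
Second burn Δv₂ = |v₂ − v_p| = 1.728 km/s.
Total Δv = Δv₁ + Δv₂ = 2.855 km/s.

Δv = 2850 m/s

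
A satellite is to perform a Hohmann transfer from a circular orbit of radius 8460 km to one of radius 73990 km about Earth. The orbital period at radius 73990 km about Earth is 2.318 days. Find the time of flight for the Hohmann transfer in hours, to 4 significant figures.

t = 11.57 hours

From Kepler's third law T² = 4π²r³/μ at r = 73990 km, T = 2.318 days = 2.318 × 86400 s = 2.002752×10^5 s: μ = 4π²r³/T² = 3.98680×10^5 km³/s².
Transfer-ellipse semi-major axis a_t = (r₁ + r₂)/2 = (8460 + 73990)/2 = 41225 km.
Transfer time t = π√(a_t³/μ) = π√((41225)³ / 3.98680×10^5) = 41650 s.
Converting: 41650 s ÷ 3600 s/hour = 11.57 hours.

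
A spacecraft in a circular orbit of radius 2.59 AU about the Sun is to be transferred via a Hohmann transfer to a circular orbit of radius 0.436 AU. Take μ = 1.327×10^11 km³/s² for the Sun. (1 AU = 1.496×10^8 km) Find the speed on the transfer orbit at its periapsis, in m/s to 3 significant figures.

In km: r₁ = 2.59 × 1.496×10^8 = 3.87464×10^8 km; r₂ = 0.436 × 1.496×10^8 = 6.52256×10^7 km.
The Hohmann ellipse has a_t = (r₁ + r₂)/2 = 2.263448×10^8 km.
The periapsis of the transfer ellipse is at r = 6.52256×10^7 km.
Applying v² = μ(2/r − 1/a_t): v = 59.01 km/s.

v = 59000 m/s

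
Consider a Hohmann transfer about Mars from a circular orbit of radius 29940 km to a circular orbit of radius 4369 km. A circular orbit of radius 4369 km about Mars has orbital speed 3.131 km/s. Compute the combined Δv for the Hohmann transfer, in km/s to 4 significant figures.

Δv = 1.598 km/s

From the circular-orbit relation v² = μ/r at r = 4369 km: μ = v²r = (3.131)² × 4369 = 42830.0 km³/s².
Transfer-ellipse semi-major axis a_t = (r₁ + r₂)/2 = (29940 + 4369)/2 = 17154.5 km.
At r₁ the circular-orbit speed is v₁ = √(μ/r₁) = 1.19605 km/s.
Transfer-orbit speed at r₁ (vis-viva equation): v_a = √[μ(2/r₁ − 1/a_t)] = 0.603601 km/s.
First burn Δv₁ = |v_a − v₁| = 0.59245 km/s.
At r₂, v₂ = √(μ/r₂) = 3.1310 km/s.
Transfer-orbit speed at r₂: v_p = √[μ(2/r₂ − 1/a_t)] = 4.1364 km/s.
Second burn Δv₂ = |v₂ − v_p| = 1.0054 km/s.
Δv = Δv₁ + Δv₂ = 0.59245 + 1.0054 = 1.598 km/s.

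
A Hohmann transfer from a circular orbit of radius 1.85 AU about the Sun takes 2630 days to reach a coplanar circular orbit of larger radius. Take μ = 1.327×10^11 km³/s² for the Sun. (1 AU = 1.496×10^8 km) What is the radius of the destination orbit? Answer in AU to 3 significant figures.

r₂ = 9.99 AU

In km: r₁ = 1.85 × 1.496×10^8 = 2.7676×10^8 km.
Transfer time t = 2630 days = 2.27232×10^8 s, and t = π√(a_t³/μ).
So a_t = (μ t²/π²)^(1/3) = (1.327×10^11 × (2.27232×10^8)² / π²)^(1/3) = 8.8546×10^8 km.
Since a_t = (r₁ + r₂)/2, r₂ = 2a_t − r₁ = 2×8.8546×10^8 − 2.7676×10^8 = 1.49416×10^9 km.
In AU: r₂ = 1.49416×10^9 / 1.496×10^8 = 9.99 AU.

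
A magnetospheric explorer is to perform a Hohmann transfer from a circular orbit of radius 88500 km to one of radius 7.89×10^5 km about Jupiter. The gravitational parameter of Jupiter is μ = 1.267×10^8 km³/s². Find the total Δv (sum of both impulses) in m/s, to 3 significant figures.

Δv = 19900 m/s

Semi-major axis of the transfer orbit: a_t = (88500 + 7.890×10^5)/2 = 4.3875×10^5 km.
Circular speed at r₁: v₁ = √(μ/r₁) = √(1.267×10^8/88500) = 37.84 km/s.
On the transfer ellipse at r₁, v² = μ(2/r − 1/a) gives v_p = √[μ(2/r₁ − 1/a_t)] = 50.74 km/s.
First burn Δv₁ = |v_p − v₁| = 12.90 km/s.
At r₂, v₂ = √(μ/r₂) = 12.672 km/s.
Transfer-orbit speed at r₂: v_a = √[μ(2/r₂ − 1/a_t)] = 5.6913 km/s.
Second burn Δv₂ = |v₂ − v_a| = 6.981 km/s.
Δv = Δv₁ + Δv₂ = 12.90 + 6.981 = 19.88 km/s.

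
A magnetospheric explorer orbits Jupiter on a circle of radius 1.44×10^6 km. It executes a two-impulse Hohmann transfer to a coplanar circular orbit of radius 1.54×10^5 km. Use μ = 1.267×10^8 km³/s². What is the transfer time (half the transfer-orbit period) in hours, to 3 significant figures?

t = 55.2 hours

Transfer-ellipse semi-major axis a_t = (r₁ + r₂)/2 = (1.440×10^6 + 1.540×10^5)/2 = 7.970×10^5 km.
Transfer time t = π√(a_t³/μ) = π√((7.970×10^5)³ / 1.267×10^8) = 1.986×10^5 s.
Converting: 1.986×10^5 s ÷ 3600 s/hour = 55.2 hours.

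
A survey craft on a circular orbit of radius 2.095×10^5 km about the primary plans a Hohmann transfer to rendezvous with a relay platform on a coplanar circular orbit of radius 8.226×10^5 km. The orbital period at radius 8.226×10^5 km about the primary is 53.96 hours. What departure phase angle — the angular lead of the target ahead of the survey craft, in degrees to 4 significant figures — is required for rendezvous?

From Kepler's third law T² = 4π²r³/μ at r = 8.226×10^5 km, T = 53.96 hours = 53.96 × 3600 s = 1.94256×10^5 s: μ = 4π²r³/T² = 5.82340×10^8 km³/s².
Semi-major axis of the transfer orbit: a_t = (2.095×10^5 + 8.226×10^5)/2 = 5.1605×10^5 km.
Transfer time t = π√(a_t³/μ) = 48260 s.
The target's mean motion on its circular orbit is ω₂ = √(μ/r₂³) = 3.234×10^-5 rad/s.
Angle swept by the target during transfer: ω₂·t = 1.561 rad = 89.44°.
The survey craft traverses 180° on the transfer ellipse, so the target must lead by 180° − 89.44° = 90.56°.

φ = 90.56°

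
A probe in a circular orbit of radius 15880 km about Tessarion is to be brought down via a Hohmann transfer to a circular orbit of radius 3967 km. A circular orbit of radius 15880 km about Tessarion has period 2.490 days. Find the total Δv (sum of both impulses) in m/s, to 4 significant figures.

From Kepler's third law T² = 4π²r³/μ at r = 15880 km, T = 2.490 days = 2.490 × 86400 s = 2.15136×10^5 s: μ = 4π²r³/T² = 3415.74 km³/s².
Transfer-ellipse semi-major axis a_t = (r₁ + r₂)/2 = (15880 + 3967)/2 = 9923.5 km.
Circular speed at r₁: v₁ = √(μ/r₁) = √(3415.74/15880) = 0.4638 km/s.
On the transfer ellipse at r₁, vis-viva equation gives v_a = √[μ(2/r₁ − 1/a_t)] = 0.2932 km/s.
First burn Δv₁ = |v_a − v₁| = 0.1706 km/s.
Circular speed at r₂: v₂ = √(μ/r₂) = 0.92792 km/s.
Transfer-orbit speed at r₂: v_p = √[μ(2/r₂ − 1/a_t)] = 1.1738 km/s.
Second burn Δv₂ = |v₂ − v_p| = 0.2459 km/s.
Total Δv = Δv₁ + Δv₂ = 0.4165 km/s.

Δv = 416.5 m/s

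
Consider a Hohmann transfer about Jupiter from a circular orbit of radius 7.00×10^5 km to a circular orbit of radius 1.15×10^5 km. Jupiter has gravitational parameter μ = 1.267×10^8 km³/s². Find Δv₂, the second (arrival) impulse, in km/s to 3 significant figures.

Semi-major axis of the transfer orbit: a_t = (7.000×10^5 + 1.150×10^5)/2 = 4.075×10^5 km.
Circular speed at r = 1.150×10^5 km: v_c = √(μ/r) = 33.19 km/s.
Transfer-orbit speed at the same r (vis-viva, a = a_t): v_t = √[μ(2/r − 1/a_t)] = 43.50 km/s.
Δv₂ = |v_t − v_c| = |43.50 − 33.19| = 10.31 km/s.

Δv₂ = 10.3 km/s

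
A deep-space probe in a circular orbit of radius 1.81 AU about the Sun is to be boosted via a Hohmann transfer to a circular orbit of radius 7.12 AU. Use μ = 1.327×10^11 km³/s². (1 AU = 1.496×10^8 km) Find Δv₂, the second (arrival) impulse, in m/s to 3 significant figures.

In km: r₁ = 1.81 × 1.496×10^8 = 2.70776×10^8 km; r₂ = 7.12 × 1.496×10^8 = 1.065152×10^9 km.
The Hohmann ellipse has a_t = (r₁ + r₂)/2 = 6.67964×10^8 km.
On the circular orbit at r = 1.065152×10^9 km, v_c = √(μ/r) = 11.1617 km/s.
Vis-viva on the transfer ellipse at r = 1.065152×10^9 km gives v_t = √[μ(2/r − 1/a_t)] = 7.10654 km/s.
Δv₂ = |v_t − v_c| = |7.10654 − 11.1617| = 4.055 km/s.

Δv₂ = 4060 m/s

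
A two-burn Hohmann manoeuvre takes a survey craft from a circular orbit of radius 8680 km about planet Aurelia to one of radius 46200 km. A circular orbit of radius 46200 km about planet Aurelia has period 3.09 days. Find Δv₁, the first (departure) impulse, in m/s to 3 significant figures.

Δv₁ = 746 m/s

From Kepler's third law T² = 4π²r³/μ at r = 46200 km, T = 3.09 days = 3.09 × 86400 s = 2.66976×10^5 s: μ = 4π²r³/T² = 54618.7 km³/s².
Transfer-ellipse semi-major axis a_t = (r₁ + r₂)/2 = (8680 + 46200)/2 = 27440 km.
On the circular orbit at r = 8680 km, v_c = √(μ/r) = 2.5085 km/s.
Vis-viva on the transfer ellipse at r = 8680 km gives v_t = √[μ(2/r − 1/a_t)] = 3.2549 km/s.
Δv₁ = |v_t − v_c| = |3.2549 − 2.5085| = 0.7464 km/s.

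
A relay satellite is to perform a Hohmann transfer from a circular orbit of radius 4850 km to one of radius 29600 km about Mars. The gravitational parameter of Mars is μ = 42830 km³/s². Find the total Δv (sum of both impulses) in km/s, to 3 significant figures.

The Hohmann ellipse has a_t = (r₁ + r₂)/2 = 17225 km.
At r₁ the circular-orbit speed is v₁ = √(μ/r₁) = 2.97169 km/s.
On the transfer ellipse at r₁, v² = μ(2/r − 1/a) gives v_p = √[μ(2/r₁ − 1/a_t)] = 3.89556 km/s.
First burn Δv₁ = |v_p − v₁| = 0.92387 km/s.
At r₂, v₂ = √(μ/r₂) = 1.202896 km/s.
Transfer-orbit speed at r₂: v_a = √[μ(2/r₂ − 1/a_t)] = 0.6382921 km/s.
Second burn Δv₂ = |v₂ − v_a| = 0.56460 km/s.
Total Δv = Δv₁ + Δv₂ = 1.488 km/s.

Δv = 1.49 km/s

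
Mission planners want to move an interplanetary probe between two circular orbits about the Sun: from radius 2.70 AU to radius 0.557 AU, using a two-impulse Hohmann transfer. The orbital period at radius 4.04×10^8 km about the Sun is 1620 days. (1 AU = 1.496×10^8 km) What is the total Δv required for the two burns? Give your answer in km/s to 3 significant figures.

Δv = 19.0 km/s

From Kepler's third law T² = 4π²r³/μ at r = 4.04×10^8 km, T = 1620 days = 1620 × 86400 s = 1.39968×10^8 s: μ = 4π²r³/T² = 1.32876×10^11 km³/s².
In km: r₁ = 2.70 × 1.496×10^8 = 4.0392×10^8 km; r₂ = 0.557 × 1.496×10^8 = 8.33272×10^7 km.
Transfer-ellipse semi-major axis a_t = (r₁ + r₂)/2 = (4.0392×10^8 + 8.33272×10^7)/2 = 2.436236×10^8 km.
Circular speed at r₁: v₁ = √(μ/r₁) = √(1.32876×10^11/4.0392×10^8) = 18.14 km/s.
On the transfer ellipse at r₁, vis-viva gives v_a = √[μ(2/r₁ − 1/a_t)] = 10.61 km/s.
First burn Δv₁ = |v_a − v₁| = 7.530 km/s.
At r₂, v₂ = √(μ/r₂) = 39.93 km/s.
Transfer-orbit speed at r₂: v_p = √[μ(2/r₂ − 1/a_t)] = 51.42 km/s.
Second burn Δv₂ = |v₂ − v_p| = 11.49 km/s.
Δv = Δv₁ + Δv₂ = 7.530 + 11.49 = 19.02 km/s.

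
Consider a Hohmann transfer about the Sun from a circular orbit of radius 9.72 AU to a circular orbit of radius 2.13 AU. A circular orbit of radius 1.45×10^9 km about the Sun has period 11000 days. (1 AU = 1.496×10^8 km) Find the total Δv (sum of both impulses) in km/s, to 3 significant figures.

From Kepler's third law T² = 4π²r³/μ at r = 1.45×10^9 km, T = 11000 days = 11000 × 86400 s = 9.504×10^8 s: μ = 4π²r³/T² = 1.33245×10^11 km³/s².
In km: r₁ = 9.72 × 1.496×10^8 = 1.454112×10^9 km; r₂ = 2.13 × 1.496×10^8 = 3.18648×10^8 km.
The Hohmann ellipse has a_t = (r₁ + r₂)/2 = 8.8638×10^8 km.
At r₁ the circular-orbit speed is v₁ = √(μ/r₁) = 9.5725 km/s.
On the transfer ellipse at r₁, v² = μ(2/r − 1/a) gives v_a = √[μ(2/r₁ − 1/a_t)] = 5.7395 km/s.
First burn Δv₁ = |v_a − v₁| = 3.833 km/s.
At r₂, v₂ = √(μ/r₂) = 20.44890 km/s.
Transfer-orbit speed at r₂: v_p = √[μ(2/r₂ − 1/a_t)] = 26.19141 km/s.
Second burn Δv₂ = |v₂ − v_p| = 5.743 km/s.
Δv = Δv₁ + Δv₂ = 3.833 + 5.743 = 9.576 km/s.

Δv = 9.58 km/s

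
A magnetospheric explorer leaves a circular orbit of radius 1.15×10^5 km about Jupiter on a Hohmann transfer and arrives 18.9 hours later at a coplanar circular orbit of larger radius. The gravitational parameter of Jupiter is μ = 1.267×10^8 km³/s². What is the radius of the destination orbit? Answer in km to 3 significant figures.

r₂ = 6.65×10^5 km

Transfer time t = 18.9 hours = 68040 s, and t = π√(a_t³/μ).
So a_t = (μ t²/π²)^(1/3) = (1.267×10^8 × (68040)² / π²)^(1/3) = 3.9024×10^5 km.
Since a_t = (r₁ + r₂)/2, r₂ = 2a_t − r₁ = 2×3.9024×10^5 − 1.150×10^5 = 6.6548×10^5 km.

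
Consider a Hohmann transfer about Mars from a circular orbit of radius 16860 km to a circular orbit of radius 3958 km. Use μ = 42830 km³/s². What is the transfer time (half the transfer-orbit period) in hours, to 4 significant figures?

The Hohmann ellipse has a_t = (r₁ + r₂)/2 = 10409 km.
Half the transfer-orbit period gives t = π√(a_t³/μ) = 16120 s.
Converting: 16120 s ÷ 3600 s/hour = 4.478 hours.

t = 4.478 hours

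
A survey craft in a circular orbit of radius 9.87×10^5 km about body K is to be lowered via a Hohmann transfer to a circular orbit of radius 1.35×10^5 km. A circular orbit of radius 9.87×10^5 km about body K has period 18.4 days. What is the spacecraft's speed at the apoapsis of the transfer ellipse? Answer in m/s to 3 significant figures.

v = 1910 m/s

From Kepler's third law T² = 4π²r³/μ at r = 9.87×10^5 km, T = 18.4 days = 18.4 × 86400 s = 1.58976×10^6 s: μ = 4π²r³/T² = 1.50192×10^7 km³/s².
The Hohmann ellipse has a_t = (r₁ + r₂)/2 = 5.610×10^5 km.
At apoapsis, r = 9.870×10^5 km.
Applying v² = μ(2/r − 1/a_t): v = 1.914 km/s.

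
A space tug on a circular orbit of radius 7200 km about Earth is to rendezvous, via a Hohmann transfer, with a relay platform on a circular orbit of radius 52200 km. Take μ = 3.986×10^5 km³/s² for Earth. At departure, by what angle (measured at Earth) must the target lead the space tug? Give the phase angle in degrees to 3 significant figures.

φ = 103°

The Hohmann ellipse has a_t = (r₁ + r₂)/2 = 29700 km.
Transfer time t = π√(a_t³/μ) = 25469 s.
The target's mean motion on its circular orbit is ω₂ = √(μ/r₂³) = 5.2937×10^-5 rad/s.
Angle swept by the target during transfer: ω₂·t = 1.3483 rad = 77.25°.
The space tug traverses 180° on the transfer ellipse, so the target must lead by 180° − 77.25° = 103°.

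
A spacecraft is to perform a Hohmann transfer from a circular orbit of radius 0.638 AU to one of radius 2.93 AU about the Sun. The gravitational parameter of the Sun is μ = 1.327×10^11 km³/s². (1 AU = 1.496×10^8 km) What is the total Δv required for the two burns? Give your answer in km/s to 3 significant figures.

In km: r₁ = 0.638 × 1.496×10^8 = 9.54448×10^7 km; r₂ = 2.93 × 1.496×10^8 = 4.38328×10^8 km.
Transfer-ellipse semi-major axis a_t = (r₁ + r₂)/2 = (9.54448×10^7 + 4.38328×10^8)/2 = 2.668864×10^8 km.
At r₁ the circular-orbit speed is v₁ = √(μ/r₁) = 37.29 km/s.
On the transfer ellipse at r₁, v² = μ(2/r − 1/a) gives v_p = √[μ(2/r₁ − 1/a_t)] = 47.79 km/s.
First burn Δv₁ = |v_p − v₁| = 10.50 km/s.
Circular speed at r₂: v₂ = √(μ/r₂) = 17.399 km/s.
Transfer-orbit speed at r₂: v_a = √[μ(2/r₂ − 1/a_t)] = 10.405 km/s.
Second burn Δv₂ = |v₂ − v_a| = 6.994 km/s.
Δv = Δv₁ + Δv₂ = 10.50 + 6.994 = 17.49 km/s.

Δv = 17.5 km/s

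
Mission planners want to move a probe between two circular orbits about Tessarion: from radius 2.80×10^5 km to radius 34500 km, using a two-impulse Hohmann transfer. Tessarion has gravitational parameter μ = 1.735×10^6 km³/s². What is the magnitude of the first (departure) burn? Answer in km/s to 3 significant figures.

Δv₁ = 1.32 km/s

Semi-major axis of the transfer orbit: a_t = (2.800×10^5 + 34500)/2 = 1.5725×10^5 km.
Circular speed at r = 2.800×10^5 km: v_c = √(μ/r) = 2.489 km/s.
Vis-viva on the transfer ellipse at r = 2.800×10^5 km gives v_t = √[μ(2/r − 1/a_t)] = 1.166 km/s.
Δv₁ = |v_t − v_c| = |1.166 − 2.489| = 1.323 km/s.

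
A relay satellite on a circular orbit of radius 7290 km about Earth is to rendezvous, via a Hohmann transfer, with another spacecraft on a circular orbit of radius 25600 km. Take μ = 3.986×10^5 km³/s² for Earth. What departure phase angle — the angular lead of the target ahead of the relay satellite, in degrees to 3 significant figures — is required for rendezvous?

Transfer-ellipse semi-major axis a_t = (r₁ + r₂)/2 = (7290 + 25600)/2 = 16445 km.
Transfer time t = π√(a_t³/μ) = 10494 s.
Target angular speed ω₂ = √(μ/r₂³) = 1.5414×10^-4 rad/s.
Angle swept by the target during transfer: ω₂·t = 1.6175 rad = 92.68°.
Arrival is 180° from departure on the ellipse, so φ = 180° − 92.68° = 87.3°.

φ = 87.3°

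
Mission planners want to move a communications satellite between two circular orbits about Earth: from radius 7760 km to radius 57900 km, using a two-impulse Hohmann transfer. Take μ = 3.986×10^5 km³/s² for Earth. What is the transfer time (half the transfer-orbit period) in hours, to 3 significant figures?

The Hohmann ellipse has a_t = (r₁ + r₂)/2 = 32830 km.
By Kepler's third law the transfer-orbit period is T = 2π√(a_t³/μ), so t = T/2 = 29600 s.
Converting: 29600 s ÷ 3600 s/hour = 8.22 hours.

t = 8.22 hours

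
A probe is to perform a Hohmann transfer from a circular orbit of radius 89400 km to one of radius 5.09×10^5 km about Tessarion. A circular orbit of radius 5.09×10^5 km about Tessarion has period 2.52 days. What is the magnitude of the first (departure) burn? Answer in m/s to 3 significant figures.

Δv₁ = 10700 m/s

From Kepler's third law T² = 4π²r³/μ at r = 5.09×10^5 km, T = 2.52 days = 2.52 × 86400 s = 2.17728×10^5 s: μ = 4π²r³/T² = 1.09821×10^8 km³/s².
Transfer-ellipse semi-major axis a_t = (r₁ + r₂)/2 = (89400 + 5.090×10^5)/2 = 2.992×10^5 km.
On the circular orbit at r = 89400 km, v_c = √(μ/r) = 35.0488 km/s.
Transfer-orbit speed at the same r (vis-viva, a = a_t): v_t = √[μ(2/r − 1/a_t)] = 45.7142 km/s.
Δv₁ = |v_t − v_c| = |45.7142 − 35.0488| = 10.67 km/s.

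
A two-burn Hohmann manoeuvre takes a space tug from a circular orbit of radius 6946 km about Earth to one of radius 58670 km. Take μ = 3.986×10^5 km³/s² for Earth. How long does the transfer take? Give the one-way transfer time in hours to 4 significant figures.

t = 8.214 hours

Semi-major axis of the transfer orbit: a_t = (6946 + 58670)/2 = 32808 km.
By Kepler's third law the transfer-orbit period is T = 2π√(a_t³/μ), so t = T/2 = 29570 s.
Converting: 29570 s ÷ 3600 s/hour = 8.214 hours.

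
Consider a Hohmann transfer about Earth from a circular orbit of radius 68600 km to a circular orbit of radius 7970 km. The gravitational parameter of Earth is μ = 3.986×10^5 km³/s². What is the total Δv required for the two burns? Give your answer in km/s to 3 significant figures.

Δv = 3.71 km/s

Semi-major axis of the transfer orbit: a_t = (68600 + 7970)/2 = 38285 km.
At r₁ the circular-orbit speed is v₁ = √(μ/r₁) = 2.4105 km/s.
On the transfer ellipse at r₁, v² = μ(2/r − 1/a) gives v_a = √[μ(2/r₁ − 1/a_t)] = 1.0998 km/s.
First burn Δv₁ = |v_a − v₁| = 1.311 km/s.
Circular speed at r₂: v₂ = √(μ/r₂) = 7.072 km/s.
Transfer-orbit speed at r₂: v_p = √[μ(2/r₂ − 1/a_t)] = 9.466 km/s.
Second burn Δv₂ = |v₂ − v_p| = 2.394 km/s.
Δv = Δv₁ + Δv₂ = 1.311 + 2.394 = 3.705 km/s.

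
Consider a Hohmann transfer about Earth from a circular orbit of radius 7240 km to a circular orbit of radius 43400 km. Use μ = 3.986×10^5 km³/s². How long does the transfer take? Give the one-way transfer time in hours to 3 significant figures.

Transfer-ellipse semi-major axis a_t = (r₁ + r₂)/2 = (7240 + 43400)/2 = 25320 km.
Half the transfer-orbit period gives t = π√(a_t³/μ) = 20050 s.
Converting: 20050 s ÷ 3600 s/hour = 5.57 hours.

t = 5.57 hours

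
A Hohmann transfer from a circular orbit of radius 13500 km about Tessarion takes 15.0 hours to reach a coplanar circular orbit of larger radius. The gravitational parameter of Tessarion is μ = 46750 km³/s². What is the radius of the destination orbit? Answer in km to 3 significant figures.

r₂ = 34500 km

Transfer time t = 15.0 hours = 54000 s, and t = π√(a_t³/μ).
So a_t = (μ t²/π²)^(1/3) = (46750 × (54000)² / π²)^(1/3) = 23993 km.
Since a_t = (r₁ + r₂)/2, r₂ = 2a_t − r₁ = 2×23993 − 13500 = 34486 km.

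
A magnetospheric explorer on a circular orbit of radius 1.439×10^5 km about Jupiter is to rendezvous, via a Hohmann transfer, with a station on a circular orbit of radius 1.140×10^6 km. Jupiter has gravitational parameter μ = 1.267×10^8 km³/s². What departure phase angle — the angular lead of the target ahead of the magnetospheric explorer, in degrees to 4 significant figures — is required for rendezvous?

φ = 103.9°

The Hohmann ellipse has a_t = (r₁ + r₂)/2 = 6.4195×10^5 km.
Transfer time t = π√(a_t³/μ) = 1.4355×10^5 s.
Target angular speed ω₂ = √(μ/r₂³) = 9.2476×10^-6 rad/s.
Angle swept by the target during transfer: ω₂·t = 1.3275 rad = 76.06°.
Arrival is 180° from departure on the ellipse, so φ = 180° − 76.06° = 103.9°.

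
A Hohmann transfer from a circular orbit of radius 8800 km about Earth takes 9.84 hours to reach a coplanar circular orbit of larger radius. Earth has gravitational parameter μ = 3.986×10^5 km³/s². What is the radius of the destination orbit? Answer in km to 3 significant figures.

r₂ = 65200 km

Transfer time t = 9.84 hours = 35424 s, and t = π√(a_t³/μ).
So a_t = (μ t²/π²)^(1/3) = (3.986×10^5 × (35424)² / π²)^(1/3) = 37006 km.
Since a_t = (r₁ + r₂)/2, r₂ = 2a_t − r₁ = 2×37006 − 8800 = 65212 km.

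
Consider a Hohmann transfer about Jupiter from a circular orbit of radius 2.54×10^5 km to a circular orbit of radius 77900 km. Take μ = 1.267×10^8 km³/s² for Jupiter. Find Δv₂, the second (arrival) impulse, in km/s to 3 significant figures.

The Hohmann ellipse has a_t = (r₁ + r₂)/2 = 1.6595×10^5 km.
On the circular orbit at r = 77900 km, v_c = √(μ/r) = 40.329 km/s.
Vis-viva on the transfer ellipse at r = 77900 km gives v_t = √[μ(2/r − 1/a_t)] = 49.894 km/s.
Δv₂ = |v_t − v_c| = |49.894 − 40.329| = 9.565 km/s.

Δv₂ = 9.56 km/s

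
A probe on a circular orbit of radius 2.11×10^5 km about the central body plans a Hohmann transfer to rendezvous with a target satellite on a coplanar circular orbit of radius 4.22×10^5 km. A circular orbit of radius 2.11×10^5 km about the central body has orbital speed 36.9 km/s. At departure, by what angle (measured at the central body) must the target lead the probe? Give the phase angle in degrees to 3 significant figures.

From the circular-orbit relation v² = μ/r at r = 2.11×10^5 km: μ = v²r = (36.9)² × 2.11×10^5 = 2.87300×10^8 km³/s².
The Hohmann ellipse has a_t = (r₁ + r₂)/2 = 3.165×10^5 km.
The half-period of the transfer ellipse is t = π√(a_t³/μ) = 33002 s.
The target's mean motion on its circular orbit is ω₂ = √(μ/r₂³) = 6.1830×10^-5 rad/s.
Angle swept by the target during transfer: ω₂·t = 2.041 rad = 116.9°.
The probe traverses 180° on the transfer ellipse, so the target must lead by 180° − 116.9° = 63.1°.

φ = 63.1°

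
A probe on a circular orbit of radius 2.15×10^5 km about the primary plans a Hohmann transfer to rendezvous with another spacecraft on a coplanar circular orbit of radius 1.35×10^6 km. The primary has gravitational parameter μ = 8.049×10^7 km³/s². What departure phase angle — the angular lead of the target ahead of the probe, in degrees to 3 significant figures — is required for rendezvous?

φ = 101°

Semi-major axis of the transfer orbit: a_t = (2.150×10^5 + 1.350×10^6)/2 = 7.825×10^5 km.
Transfer time t = π√(a_t³/μ) = 2.42385×10^5 s.
Target angular speed ω₂ = √(μ/r₂³) = 5.71966×10^-6 rad/s.
Angle swept by the target during transfer: ω₂·t = 1.3864 rad = 79.43°.
The probe traverses 180° on the transfer ellipse, so the target must lead by 180° − 79.43° = 101°.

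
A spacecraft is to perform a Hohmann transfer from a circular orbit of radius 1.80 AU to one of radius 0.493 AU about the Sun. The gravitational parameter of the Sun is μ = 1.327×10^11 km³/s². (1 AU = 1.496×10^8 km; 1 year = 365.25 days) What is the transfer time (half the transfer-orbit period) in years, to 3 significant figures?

t = 0.614 years

In km: r₁ = 1.80 × 1.496×10^8 = 2.6928×10^8 km; r₂ = 0.493 × 1.496×10^8 = 7.37528×10^7 km.
The Hohmann ellipse has a_t = (r₁ + r₂)/2 = 1.715164×10^8 km.
Half the transfer-orbit period gives t = π√(a_t³/μ) = 1.937×10^7 s.
Converting: 1.937×10^7 s ÷ 3.15576×10^7 s/year (365.25 × 86400) = 0.614 years.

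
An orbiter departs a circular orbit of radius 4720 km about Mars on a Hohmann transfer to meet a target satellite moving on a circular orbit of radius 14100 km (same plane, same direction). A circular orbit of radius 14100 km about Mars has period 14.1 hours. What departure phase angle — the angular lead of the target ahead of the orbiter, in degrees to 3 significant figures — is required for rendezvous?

From Kepler's third law T² = 4π²r³/μ at r = 14100 km, T = 14.1 hours = 14.1 × 3600 s = 50760 s: μ = 4π²r³/T² = 42951.1 km³/s².
Semi-major axis of the transfer orbit: a_t = (4720 + 14100)/2 = 9410 km.
Transfer time t = π√(a_t³/μ) = 13837.2 s.
Target angular speed ω₂ = √(μ/r₂³) = 1.23782×10^-4 rad/s.
Angle swept by the target during transfer: ω₂·t = 1.7128 rad = 98.14°.
Arrival is 180° from departure on the ellipse, so φ = 180° − 98.14° = 81.9°.

φ = 81.9°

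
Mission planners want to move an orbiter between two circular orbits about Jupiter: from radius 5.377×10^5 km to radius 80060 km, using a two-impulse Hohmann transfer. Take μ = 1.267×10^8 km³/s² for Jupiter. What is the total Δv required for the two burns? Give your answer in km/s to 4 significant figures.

Semi-major axis of the transfer orbit: a_t = (5.377×10^5 + 80060)/2 = 3.0888×10^5 km.
Circular speed at r₁: v₁ = √(μ/r₁) = √(1.267×10^8/5.377×10^5) = 15.35035 km/s.
Transfer-orbit speed at r₁ (vis-viva): v_a = √[μ(2/r₁ − 1/a_t)] = 7.815040 km/s.
First burn Δv₁ = |v_a − v₁| = 7.5353 km/s.
At r₂, v₂ = √(μ/r₂) = 39.781 km/s.
Transfer-orbit speed at r₂: v_p = √[μ(2/r₂ − 1/a_t)] = 52.487 km/s.
Second burn Δv₂ = |v₂ − v_p| = 12.706 km/s.
Total Δv = Δv₁ + Δv₂ = 20.24 km/s.

Δv = 20.24 km/s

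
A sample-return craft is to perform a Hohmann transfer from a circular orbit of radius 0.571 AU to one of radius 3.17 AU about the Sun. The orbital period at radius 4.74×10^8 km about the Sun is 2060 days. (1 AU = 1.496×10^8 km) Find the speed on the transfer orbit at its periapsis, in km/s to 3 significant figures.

From Kepler's third law T² = 4π²r³/μ at r = 4.74×10^8 km, T = 2060 days = 2060 × 86400 s = 1.77984×10^8 s: μ = 4π²r³/T² = 1.32719×10^11 km³/s².
In km: r₁ = 0.571 × 1.496×10^8 = 8.54216×10^7 km; r₂ = 3.17 × 1.496×10^8 = 4.74232×10^8 km.
The Hohmann ellipse has a_t = (r₁ + r₂)/2 = 2.798268×10^8 km.
The periapsis of the transfer ellipse is at r = 8.54216×10^7 km.
Vis-viva: v = √[μ(2/r − 1/a_t)] = √[1.32719×10^11 × (2/8.54216×10^7 − 1/2.798268×10^8)] = 51.31 km/s.

v = 51.3 km/s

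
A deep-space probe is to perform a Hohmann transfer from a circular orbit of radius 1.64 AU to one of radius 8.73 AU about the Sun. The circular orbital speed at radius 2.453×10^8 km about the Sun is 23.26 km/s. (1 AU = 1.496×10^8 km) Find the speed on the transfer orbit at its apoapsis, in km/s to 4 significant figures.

From the circular-orbit relation v² = μ/r at r = 2.453×10^8 km: μ = v²r = (23.26)² × 2.453×10^8 = 1.32714×10^11 km³/s².
In km: r₁ = 1.64 × 1.496×10^8 = 2.45344×10^8 km; r₂ = 8.73 × 1.496×10^8 = 1.306008×10^9 km.
Transfer-ellipse semi-major axis a_t = (r₁ + r₂)/2 = (2.45344×10^8 + 1.306008×10^9)/2 = 7.75676×10^8 km.
At apoapsis, r = 1.306008×10^9 km.
Vis-viva: v = √[μ(2/r − 1/a_t)] = √[1.32714×10^11 × (2/1.306008×10^9 − 1/7.75676×10^8)] = 5.669 km/s.

v = 5.669 km/s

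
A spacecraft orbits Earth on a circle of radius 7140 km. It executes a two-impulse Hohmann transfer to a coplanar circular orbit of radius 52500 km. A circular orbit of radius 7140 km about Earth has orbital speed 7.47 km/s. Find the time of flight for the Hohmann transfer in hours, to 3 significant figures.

t = 7.12 hours

From the circular-orbit relation v² = μ/r at r = 7140 km: μ = v²r = (7.47)² × 7140 = 3.98418×10^5 km³/s².
The Hohmann ellipse has a_t = (r₁ + r₂)/2 = 29820 km.
By Kepler's third law the transfer-orbit period is T = 2π√(a_t³/μ), so t = T/2 = 25630 s.
Converting: 25630 s ÷ 3600 s/hour = 7.12 hours.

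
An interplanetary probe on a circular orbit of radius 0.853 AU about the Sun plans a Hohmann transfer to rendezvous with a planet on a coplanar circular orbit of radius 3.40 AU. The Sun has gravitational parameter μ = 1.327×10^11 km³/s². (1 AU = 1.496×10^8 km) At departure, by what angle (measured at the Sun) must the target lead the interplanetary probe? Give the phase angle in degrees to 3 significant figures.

φ = 91.0°

In km: r₁ = 0.853 × 1.496×10^8 = 1.276088×10^8 km; r₂ = 3.40 × 1.496×10^8 = 5.0864×10^8 km.
Semi-major axis of the transfer orbit: a_t = (1.276088×10^8 + 5.0864×10^8)/2 = 3.181244×10^8 km.
Transfer time t = π√(a_t³/μ) = 4.8934×10^7 s.
Target angular speed ω₂ = √(μ/r₂³) = 3.1756×10^-8 rad/s.
Angle swept by the target during transfer: ω₂·t = 1.5539 rad = 89.03°.
The interplanetary probe traverses 180° on the transfer ellipse, so the target must lead by 180° − 89.03° = 91.0°.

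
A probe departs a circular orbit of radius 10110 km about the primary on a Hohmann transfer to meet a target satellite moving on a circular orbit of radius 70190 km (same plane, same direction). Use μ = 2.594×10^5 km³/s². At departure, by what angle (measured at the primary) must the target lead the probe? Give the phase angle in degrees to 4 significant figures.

φ = 102.1°

The Hohmann ellipse has a_t = (r₁ + r₂)/2 = 40150 km.
The half-period of the transfer ellipse is t = π√(a_t³/μ) = 49620 s.
The target's mean motion on its circular orbit is ω₂ = √(μ/r₂³) = 2.739×10^-5 rad/s.
Angle swept by the target during transfer: ω₂·t = 1.3591 rad = 77.87°.
The probe traverses 180° on the transfer ellipse, so the target must lead by 180° − 77.87° = 102.1°.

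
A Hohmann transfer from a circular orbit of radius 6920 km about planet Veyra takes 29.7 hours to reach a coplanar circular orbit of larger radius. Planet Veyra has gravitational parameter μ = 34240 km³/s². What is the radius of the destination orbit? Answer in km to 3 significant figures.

r₂ = 61300 km

Transfer time t = 29.7 hours = 1.0692×10^5 s, and t = π√(a_t³/μ).
So a_t = (μ t²/π²)^(1/3) = (34240 × (1.0692×10^5)² / π²)^(1/3) = 34102 km.
Since a_t = (r₁ + r₂)/2, r₂ = 2a_t − r₁ = 2×34102 − 6920 = 61284 km.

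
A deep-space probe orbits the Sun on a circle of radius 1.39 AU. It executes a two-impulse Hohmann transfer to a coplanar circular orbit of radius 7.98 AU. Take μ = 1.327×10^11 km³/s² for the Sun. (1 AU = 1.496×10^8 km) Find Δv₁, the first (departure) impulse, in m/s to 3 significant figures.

Δv₁ = 7710 m/s

In km: r₁ = 1.39 × 1.496×10^8 = 2.07944×10^8 km; r₂ = 7.98 × 1.496×10^8 = 1.193808×10^9 km.
The Hohmann ellipse has a_t = (r₁ + r₂)/2 = 7.00876×10^8 km.
On the circular orbit at r = 2.07944×10^8 km, v_c = √(μ/r) = 25.26168 km/s.
Transfer-orbit speed at the same r (vis-viva, a = a_t): v_t = √[μ(2/r − 1/a_t)] = 32.96924 km/s.
Δv₁ = |v_t − v_c| = |32.96924 − 25.26168| = 7.708 km/s.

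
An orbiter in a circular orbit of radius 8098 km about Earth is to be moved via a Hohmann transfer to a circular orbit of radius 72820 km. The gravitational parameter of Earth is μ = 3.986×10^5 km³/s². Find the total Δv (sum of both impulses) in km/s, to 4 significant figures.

Semi-major axis of the transfer orbit: a_t = (8098 + 72820)/2 = 40459 km.
At r₁ the circular-orbit speed is v₁ = √(μ/r₁) = 7.016 km/s.
Transfer-orbit speed at r₁ (v² = μ(2/r − 1/a)): v_p = √[μ(2/r₁ − 1/a_t)] = 9.412 km/s.
First burn Δv₁ = |v_p − v₁| = 2.396 km/s.
At r₂, v₂ = √(μ/r₂) = 2.340 km/s.
Transfer-orbit speed at r₂: v_a = √[μ(2/r₂ − 1/a_t)] = 1.047 km/s.
Second burn Δv₂ = |v₂ − v_a| = 1.293 km/s.
Δv = Δv₁ + Δv₂ = 2.396 + 1.293 = 3.689 km/s.

Δv = 3.689 km/s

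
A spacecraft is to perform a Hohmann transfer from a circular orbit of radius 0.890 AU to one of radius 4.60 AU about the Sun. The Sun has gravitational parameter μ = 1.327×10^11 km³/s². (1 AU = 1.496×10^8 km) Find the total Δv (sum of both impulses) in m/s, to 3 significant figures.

In km: r₁ = 0.890 × 1.496×10^8 = 1.33144×10^8 km; r₂ = 4.60 × 1.496×10^8 = 6.8816×10^8 km.
Transfer-ellipse semi-major axis a_t = (r₁ + r₂)/2 = (1.33144×10^8 + 6.8816×10^8)/2 = 4.10652×10^8 km.
Circular speed at r₁: v₁ = √(μ/r₁) = √(1.327×10^11/1.33144×10^8) = 31.570 km/s.
Transfer-orbit speed at r₁ (vis-viva equation): v_p = √[μ(2/r₁ − 1/a_t)] = 40.868 km/s.
First burn Δv₁ = |v_p − v₁| = 9.298 km/s.
Circular speed at r₂: v₂ = √(μ/r₂) = 13.886 km/s.
Transfer-orbit speed at r₂: v_a = √[μ(2/r₂ − 1/a_t)] = 7.9071 km/s.
Second burn Δv₂ = |v₂ − v_a| = 5.979 km/s.
Δv = Δv₁ + Δv₂ = 9.298 + 5.979 = 15.28 km/s.

Δv = 15300 m/s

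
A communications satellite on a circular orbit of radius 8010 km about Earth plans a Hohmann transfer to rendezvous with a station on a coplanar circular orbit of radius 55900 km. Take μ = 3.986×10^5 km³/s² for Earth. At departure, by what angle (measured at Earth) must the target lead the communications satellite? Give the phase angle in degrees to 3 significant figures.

Semi-major axis of the transfer orbit: a_t = (8010 + 55900)/2 = 31955 km.
Transfer time t = π√(a_t³/μ) = 28424 s.
Target angular speed ω₂ = √(μ/r₂³) = 4.7770×10^-5 rad/s.
Angle swept by the target during transfer: ω₂·t = 1.3578 rad = 77.80°.
The communications satellite traverses 180° on the transfer ellipse, so the target must lead by 180° − 77.80° = 102°.

φ = 102°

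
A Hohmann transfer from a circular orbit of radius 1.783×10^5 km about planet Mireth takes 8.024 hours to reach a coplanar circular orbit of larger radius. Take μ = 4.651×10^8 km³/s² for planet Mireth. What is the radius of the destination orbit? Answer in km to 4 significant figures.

r₂ = 5.018×10^5 km

Transfer time t = 8.024 hours = 28886.4 s, and t = π√(a_t³/μ).
So a_t = (μ t²/π²)^(1/3) = (4.651×10^8 × (28886.4)² / π²)^(1/3) = 3.4005×10^5 km.
Since a_t = (r₁ + r₂)/2, r₂ = 2a_t − r₁ = 2×3.4005×10^5 − 1.783×10^5 = 5.018×10^5 km.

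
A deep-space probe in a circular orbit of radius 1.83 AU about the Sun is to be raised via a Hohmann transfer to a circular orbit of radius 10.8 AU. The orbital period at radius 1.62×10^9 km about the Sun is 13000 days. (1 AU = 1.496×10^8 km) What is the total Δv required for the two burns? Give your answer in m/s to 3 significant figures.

Δv = 11000 m/s

From Kepler's third law T² = 4π²r³/μ at r = 1.62×10^9 km, T = 13000 days = 13000 × 86400 s = 1.1232×10^9 s: μ = 4π²r³/T² = 1.33043×10^11 km³/s².
In km: r₁ = 1.83 × 1.496×10^8 = 2.73768×10^8 km; r₂ = 10.8 × 1.496×10^8 = 1.61568×10^9 km.
Semi-major axis of the transfer orbit: a_t = (2.73768×10^8 + 1.61568×10^9)/2 = 9.44724×10^8 km.
Circular speed at r₁: v₁ = √(μ/r₁) = √(1.33043×10^11/2.73768×10^8) = 22.045 km/s.
On the transfer ellipse at r₁, vis-viva equation gives v_p = √[μ(2/r₁ − 1/a_t)] = 28.829 km/s.
First burn Δv₁ = |v_p − v₁| = 6.784 km/s.
Circular speed at r₂: v₂ = √(μ/r₂) = 9.074 km/s.
Transfer-orbit speed at r₂: v_a = √[μ(2/r₂ − 1/a_t)] = 4.885 km/s.
Second burn Δv₂ = |v₂ − v_a| = 4.189 km/s.
Total Δv = Δv₁ + Δv₂ = 10.97 km/s.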